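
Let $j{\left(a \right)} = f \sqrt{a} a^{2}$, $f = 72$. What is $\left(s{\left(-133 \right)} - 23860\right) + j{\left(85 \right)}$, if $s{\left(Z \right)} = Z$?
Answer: $-23993 + 520200 \sqrt{85} \approx 4.772 \cdot 10^{6}$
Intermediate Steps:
$j{\left(a \right)} = 72 a^{\frac{5}{2}}$ ($j{\left(a \right)} = 72 \sqrt{a} a^{2} = 72 a^{\frac{5}{2}}$)
$\left(s{\left(-133 \right)} - 23860\right) + j{\left(85 \right)} = \left(-133 - 23860\right) + 72 \cdot 85^{\frac{5}{2}} = -23993 + 72 \cdot 7225 \sqrt{85} = -23993 + 520200 \sqrt{85}$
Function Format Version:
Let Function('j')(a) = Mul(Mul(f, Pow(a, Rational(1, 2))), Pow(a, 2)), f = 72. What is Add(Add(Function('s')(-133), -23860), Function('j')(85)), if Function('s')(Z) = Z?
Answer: Add(-23993, Mul(520200, Pow(85, Rational(1, 2)))) ≈ 4.7720e+6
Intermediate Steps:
Function('j')(a) = Mul(72, Pow(a, Rational(5, 2))) (Function('j')(a) = Mul(Mul(72, Pow(a, Rational(1, 2))), Pow(a, 2)) = Mul(72, Pow(a, Rational(5, 2))))
Add(Add(Function('s')(-133), -23860), Function('j')(85)) = Add(Add(-133, -23860), Mul(72, Pow(85, Rational(5, 2)))) = Add(-23993, Mul(72, Mul(7225, Pow(85, Rational(1, 2))))) = Add(-23993, Mul(520200, Pow(85, Rational(1, 2))))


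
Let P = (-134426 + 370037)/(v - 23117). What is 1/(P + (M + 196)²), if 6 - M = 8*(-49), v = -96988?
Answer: 13345/4708570241 ≈ 2.8342e-6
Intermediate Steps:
M = 398 (M = 6 - 8*(-49) = 6 - 1*(-392) = 6 + 392 = 398)
P = -26179/13345 (P = (-134426 + 370037)/(-96988 - 23117) = 235611/(-120105) = 235611*(-1/120105) = -26179/13345 ≈ -1.9617)
1/(P + (M + 196)²) = 1/(-26179/13345 + (398 + 196)²) = 1/(-26179/13345 + 594²) = 1/(-26179/13345 + 352836) = 1/(4708570241/13345) = 13345/4708570241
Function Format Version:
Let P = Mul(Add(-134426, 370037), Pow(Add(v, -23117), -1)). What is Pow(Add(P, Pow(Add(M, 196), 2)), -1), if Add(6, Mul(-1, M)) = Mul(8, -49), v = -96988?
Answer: Rational(13345, 4708570241) ≈ 2.8342e-6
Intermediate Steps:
M = 398 (M = Add(6, Mul(-1, Mul(8, -49))) = Add(6, Mul(-1, -392)) = Add(6, 392) = 398)
P = Rational(-26179, 13345) (P = Mul(Add(-134426, 370037), Pow(Add(-96988, -23117), -1)) = Mul(235611, Pow(-120105, -1)) = Mul(235611, Rational(-1, 120105)) = Rational(-26179, 13345) ≈ -1.9617)
Pow(Add(P, Pow(Add(M, 196), 2)), -1) = Pow(Add(Rational(-26179, 13345), Pow(Add(398, 196), 2)), -1) = Pow(Add(Rational(-26179, 13345), Pow(594, 2)), -1) = Pow(Add(Rational(-26179, 13345), 352836), -1) = Pow(Rational(4708570241, 13345), -1) = Rational(13345, 4708570241)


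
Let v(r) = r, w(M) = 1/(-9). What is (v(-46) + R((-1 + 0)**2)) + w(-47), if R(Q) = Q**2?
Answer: -406/9 ≈ -45.111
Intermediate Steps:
w(M) = -1/9
(v(-46) + R((-1 + 0)**2)) + w(-47) = (-46 + ((-1 + 0)**2)**2) - 1/9 = (-46 + ((-1)**2)**2) - 1/9 = (-46 + 1**2) - 1/9 = (-46 + 1) - 1/9 = -45 - 1/9 = -406/9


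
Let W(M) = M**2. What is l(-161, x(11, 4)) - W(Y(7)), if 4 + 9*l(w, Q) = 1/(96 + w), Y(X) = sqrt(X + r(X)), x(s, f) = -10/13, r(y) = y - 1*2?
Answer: -809/65 ≈ -12.446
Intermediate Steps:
r(y) = -2 + y (r(y) = y - 2 = -2 + y)
x(s, f) = -10/13 (x(s, f) = -10*1/13 = -10/13)
Y(X) = sqrt(-2 + 2*X) (Y(X) = sqrt(X + (-2 + X)) = sqrt(-2 + 2*X))
l(w, Q) = -4/9 + 1/(9*(96 + w))
l(-161, x(11, 4)) - W(Y(7)) = (-383 - 4*(-161))/(9*(96 - 161)) - (sqrt(-2 + 2*7))**2 = (1/9)*(-383 + 644)/(-65) - (sqrt(-2 + 14))**2 = (1/9)*(-1/65)*261 - (sqrt(12))**2 = -29/65 - (2*sqrt(3))**2 = -29/65 - 1*12 = -29/65 - 12 = -809/65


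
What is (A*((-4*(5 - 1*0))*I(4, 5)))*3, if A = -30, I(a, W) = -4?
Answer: -7200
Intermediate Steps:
(A*((-4*(5 - 1*0))*I(4, 5)))*3 = -30*(-4*(5 - 1*0))*(-4)*3 = -30*(-4*(5 + 0))*(-4)*3 = -30*(-4*5)*(-4)*3 = -(-600)*(-4)*3 = -30*80*3 = -2400*3 = -7200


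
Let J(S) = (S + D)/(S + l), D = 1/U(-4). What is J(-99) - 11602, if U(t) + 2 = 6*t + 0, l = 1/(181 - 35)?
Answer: -2179700203/187889 ≈ -11601.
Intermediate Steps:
l = 1/146 ≈ 0.0068493
U(t) = -2 + 6*t (U(t) = -2 + (6*t + 0) = -2 + 6*t)
D = -1/26 (D = 1/(-2 + 6*(-4)) = 1/(-2 - 24) = 1/(-26) = -1/26 ≈ -0.038462)
J(S) = (-1/26 + S)/(1/146 + S) (J(S) = (S - 1/26)/(S + 1/146) = (-1/26 + S)/(1/146 + S))
J(-99) - 11602 = 73*(-1 + 26*(-99))/(13*(1 + 146*(-99))) - 11602 = 73*(-1 - 2574)/(13*(1 - 14454)) - 11602 = (73/13)*(-2575)/(-14453) - 11602 = (73/13)*(-1/14453)*(-2575) - 11602 = 187975/187889 - 11602 = -2179700203/187889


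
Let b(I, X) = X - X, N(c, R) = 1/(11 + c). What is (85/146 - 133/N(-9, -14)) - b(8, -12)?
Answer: -38751/146 ≈ -265.42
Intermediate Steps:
b(I, X) = 0
(85/146 - 133/N(-9, -14)) - b(8, -12) = (85/146 - 133/(1/(11 - 9))) - 1*0 = (85*(1/146) - 133/(1/2)) + 0 = (85/146 - 133/½) + 0 = (85/146 - 133*2) + 0 = (85/146 - 266) + 0 = -38751/146 + 0 = -38751/146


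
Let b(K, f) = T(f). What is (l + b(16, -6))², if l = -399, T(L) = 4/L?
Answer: 1437601/9 ≈ 1.5973e+5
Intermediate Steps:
b(K, f) = 4/f
(l + b(16, -6))² = (-399 + 4/(-6))² = (-399 + 4*(-⅙))² = (-399 - ⅔)² = (-1199/3)² = 1437601/9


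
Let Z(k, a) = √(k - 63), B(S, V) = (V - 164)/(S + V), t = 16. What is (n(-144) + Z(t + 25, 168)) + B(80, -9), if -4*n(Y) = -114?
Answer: 3701/142 + I*√22 ≈ 26.063 + 4.6904*I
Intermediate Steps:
n(Y) = 57/2 (n(Y) = -¼*(-114) = 57/2)
B(S, V) = (-164 + V)/(S + V)
Z(k, a) = √(-63 + k)
(n(-144) + Z(t + 25, 168)) + B(80, -9) = (57/2 + √(-63 + (16 + 25))) + (-164 - 9)/(80 - 9) = (57/2 + √(-63 + 41)) - 173/71 = (57/2 + √(-22)) + (1/71)*(-173) = (57/2 + I*√22) - 173/71 = 3701/142 + I*√22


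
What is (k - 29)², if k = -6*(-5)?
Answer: 1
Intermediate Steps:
k = 30
(k - 29)² = (30 - 29)² = 1² = 1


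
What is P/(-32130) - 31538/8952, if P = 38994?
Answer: -37844173/7989660 ≈ -4.7366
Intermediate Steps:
P/(-32130) - 31538/8952 = 38994/(-32130) - 31538/8952 = 38994*(-1/32130) - 31538*1/8952 = -6499/5355 - 15769/4476 = -37844173/7989660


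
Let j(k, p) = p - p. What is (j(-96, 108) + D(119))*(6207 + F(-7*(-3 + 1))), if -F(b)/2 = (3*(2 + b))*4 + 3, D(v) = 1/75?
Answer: 1939/25 ≈ 77.560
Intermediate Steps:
j(k, p) = 0
D(v) = 1/75
F(b) = -54 - 24*b (F(b) = -2*((3*(2 + b))*4 + 3) = -2*((6 + 3*b)*4 + 3) = -2*((24 + 12*b) + 3) = -2*(27 + 12*b) = -54 - 24*b)
(j(-96, 108) + D(119))*(6207 + F(-7*(-3 + 1))) = (0 + 1/75)*(6207 + (-54 - (-168)*(-3 + 1))) = (6207 + (-54 - (-168)*(-2)))/75 = (6207 + (-54 - 24*14))/75 = (6207 + (-54 - 336))/75 = (6207 - 390)/75 = (1/75)*5817 = 1939/25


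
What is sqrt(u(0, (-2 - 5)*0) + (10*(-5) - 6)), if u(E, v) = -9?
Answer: I*sqrt(65) ≈ 8.0623*I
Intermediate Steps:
sqrt(u(0, (-2 - 5)*0) + (10*(-5) - 6)) = sqrt(-9 + (10*(-5) - 6)) = sqrt(-9 + (-50 - 6)) = sqrt(-9 - 56) = sqrt(-65) = I*sqrt(65)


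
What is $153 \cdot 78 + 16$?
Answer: $11950$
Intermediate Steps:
$153 \cdot 78 + 16 = 11934 + 16 = 11950$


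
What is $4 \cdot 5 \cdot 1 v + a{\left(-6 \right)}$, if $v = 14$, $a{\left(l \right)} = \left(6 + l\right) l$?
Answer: $280$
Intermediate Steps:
$a{\left(l \right)} = l \left(6 + l\right)$
$4 \cdot 5 \cdot 1 v + a{\left(-6 \right)} = 4 \cdot 5 \cdot 1 \cdot 14 - 6 \left(6 - 6\right) = 20 \cdot 1 \cdot 14 - 0 = 20 \cdot 14 + 0 = 280 + 0 = 280$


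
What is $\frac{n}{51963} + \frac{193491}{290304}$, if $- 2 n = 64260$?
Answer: $\frac{26922419}{558706176} \approx 0.048187$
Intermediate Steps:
$n = -32130$ ($n = \left(- \frac{1}{2}\right) 64260 = -32130$)
$\frac{n}{51963} + \frac{193491}{290304} = - \frac{32130}{51963} + \frac{193491}{290304} = \left(-32130\right) \frac{1}{51963} + 193491 \cdot \frac{1}{290304} = - \frac{10710}{17321} + \frac{21499}{32256} = \frac{26922419}{558706176}$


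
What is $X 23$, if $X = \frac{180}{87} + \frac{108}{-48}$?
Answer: $- \frac{483}{116} \approx -4.1638$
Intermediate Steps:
$X = - \frac{21}{116}$ ($X = 180 \cdot \frac{1}{87} + 108 \left(- \frac{1}{48}\right) = \frac{60}{29} - \frac{9}{4} = - \frac{21}{116} \approx -0.18103$)
$X 23 = \left(- \frac{21}{116}\right) 23 = - \frac{483}{116}$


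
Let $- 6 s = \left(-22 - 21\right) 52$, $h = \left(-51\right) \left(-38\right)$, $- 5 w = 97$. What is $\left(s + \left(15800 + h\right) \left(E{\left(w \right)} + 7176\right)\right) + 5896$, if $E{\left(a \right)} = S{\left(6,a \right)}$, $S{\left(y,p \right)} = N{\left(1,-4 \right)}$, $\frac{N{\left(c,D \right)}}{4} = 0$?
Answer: $\frac{381882470}{3} \approx 1.2729 \cdot 10^{8}$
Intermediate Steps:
$w = - \frac{97}{5}$ ($w = \left(- \frac{1}{5}\right) 97 = - \frac{97}{5} \approx -19.4$)
$N{\left(c,D \right)} = 0$ ($N{\left(c,D \right)} = 4 \cdot 0 = 0$)
$S{\left(y,p \right)} = 0$
$h = 1938$
$E{\left(a \right)} = 0$
$s = \frac{1118}{3}$ ($s = - \frac{\left(-22 - 21\right) 52}{6} = - \frac{\left(-43\right) 52}{6} = \left(- \frac{1}{6}\right) \left(-2236\right) = \frac{1118}{3} \approx 372.67$)
$\left(s + \left(15800 + h\right) \left(E{\left(w \right)} + 7176\right)\right) + 5896 = \left(\frac{1118}{3} + \left(15800 + 1938\right) \left(0 + 7176\right)\right) + 5896 = \left(\frac{1118}{3} + 17738 \cdot 7176\right) + 5896 = \left(\frac{1118}{3} + 127287888\right) + 5896 = \frac{381864782}{3} + 5896 = \frac{381882470}{3}$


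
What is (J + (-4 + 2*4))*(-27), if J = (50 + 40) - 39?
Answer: -1485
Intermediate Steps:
J = 51 (J = 90 - 39 = 51)
(J + (-4 + 2*4))*(-27) = (51 + (-4 + 2*4))*(-27) = (51 + (-4 + 8))*(-27) = (51 + 4)*(-27) = 55*(-27) = -1485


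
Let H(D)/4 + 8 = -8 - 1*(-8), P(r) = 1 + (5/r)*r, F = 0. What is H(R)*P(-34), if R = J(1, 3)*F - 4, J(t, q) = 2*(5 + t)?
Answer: -192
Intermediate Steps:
J(t, q) = 10 + 2*t
P(r) = 6 (P(r) = 1 + 5 = 6)
R = -4 (R = (10 + 2*1)*0 - 4 = (10 + 2)*0 - 4 = 12*0 - 4 = 0 - 4 = -4)
H(D) = -32 (H(D) = -32 + 4*(-8 - 1*(-8)) = -32 + 4*(-8 + 8) = -32 + 4*0 = -32 + 0 = -32)
H(R)*P(-34) = -32*6 = -192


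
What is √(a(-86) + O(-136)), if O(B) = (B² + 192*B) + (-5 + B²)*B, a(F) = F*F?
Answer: 6*I*√69861 ≈ 1585.9*I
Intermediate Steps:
a(F) = F²
O(B) = B² + 192*B + B*(-5 + B²) (O(B) = (B² + 192*B) + B*(-5 + B²) = B² + 192*B + B*(-5 + B²))
√(a(-86) + O(-136)) = √((-86)² - 136*(187 - 136 + (-136)²)) = √(7396 - 136*(187 - 136 + 18496)) = √(7396 - 136*18547) = √(7396 - 2522392) = √(-2514996) = 6*I*√69861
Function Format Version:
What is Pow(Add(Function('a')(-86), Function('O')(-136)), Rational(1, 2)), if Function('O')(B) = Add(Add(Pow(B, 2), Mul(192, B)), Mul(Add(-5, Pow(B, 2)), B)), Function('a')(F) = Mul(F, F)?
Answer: Mul(6, I, Pow(69861, Rational(1, 2))) ≈ Mul(1585.9, I)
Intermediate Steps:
Function('a')(F) = Pow(F, 2)
Function('O')(B) = Add(Pow(B, 2), Mul(192, B), Mul(B, Add(-5, Pow(B, 2)))) (Function('O')(B) = Add(Add(Pow(B, 2), Mul(192, B)), Mul(B, Add(-5, Pow(B, 2)))) = Add(Pow(B, 2), Mul(192, B), Mul(B, Add(-5, Pow(B, 2)))))
Pow(Add(Function('a')(-86), Function('O')(-136)), Rational(1, 2)) = Pow(Add(Pow(-86, 2), Mul(-136, Add(187, -136, Pow(-136, 2)))), Rational(1, 2)) = Pow(Add(7396, Mul(-136, Add(187, -136, 18496))), Rational(1, 2)) = Pow(Add(7396, Mul(-136, 18547)), Rational(1, 2)) = Pow(Add(7396, -2522392), Rational(1, 2)) = Pow(-2514996, Rational(1, 2)) = Mul(6, I, Pow(69861, Rational(1, 2)))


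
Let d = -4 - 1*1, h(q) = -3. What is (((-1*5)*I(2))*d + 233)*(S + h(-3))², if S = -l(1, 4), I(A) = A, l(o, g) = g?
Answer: 13867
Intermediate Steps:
d = -5 (d = -4 - 1 = -5)
S = -4 (S = -1*4 = -4)
(((-1*5)*I(2))*d + 233)*(S + h(-3))² = ((-1*5*2)*(-5) + 233)*(-4 - 3)² = (-5*2*(-5) + 233)*(-7)² = (-10*(-5) + 233)*49 = (50 + 233)*49 = 283*49 = 13867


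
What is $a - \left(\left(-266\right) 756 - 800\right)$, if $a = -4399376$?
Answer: $-4197480$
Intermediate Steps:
$a - \left(\left(-266\right) 756 - 800\right) = -4399376 - \left(\left(-266\right) 756 - 800\right) = -4399376 - \left(-201096 - 800\right) = -4399376 - -201896 = -4399376 + 201896 = -4197480$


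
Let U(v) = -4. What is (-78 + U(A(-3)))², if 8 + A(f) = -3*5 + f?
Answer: 6724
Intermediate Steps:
A(f) = -23 + f (A(f) = -8 + (-3*5 + f) = -8 + (-15 + f) = -23 + f)
(-78 + U(A(-3)))² = (-78 - 4)² = (-82)² = 6724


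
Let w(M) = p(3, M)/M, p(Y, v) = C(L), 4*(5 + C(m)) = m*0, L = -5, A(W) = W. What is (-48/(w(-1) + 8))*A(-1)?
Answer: 48/13 ≈ 3.6923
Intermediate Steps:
C(m) = -5 (C(m) = -5 + (m*0)/4 = -5 + (1/4)*0 = -5 + 0 = -5)
p(Y, v) = -5
w(M) = -5/M
(-48/(w(-1) + 8))*A(-1) = -48/(-5/(-1) + 8)*(-1) = -48/(-5*(-1) + 8)*(-1) = -48/(5 + 8)*(-1) = -48/13*(-1) = 48/13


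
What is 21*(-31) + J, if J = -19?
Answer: -670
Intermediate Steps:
21*(-31) + J = 21*(-31) - 19 = -651 - 19 = -670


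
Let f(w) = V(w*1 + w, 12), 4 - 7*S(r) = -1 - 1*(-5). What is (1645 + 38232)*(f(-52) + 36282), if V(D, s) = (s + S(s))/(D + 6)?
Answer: 70893809124/49 ≈ 1.4468e+9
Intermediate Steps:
S(r) = 0 (S(r) = 4/7 - (-1 - 1*(-5))/7 = 4/7 - (-1 + 5)/7 = 4/7 - ⅐*4 = 4/7 - 4/7 = 0)
V(D, s) = s/(6 + D) (V(D, s) = (s + 0)/(D + 6) = s/(6 + D))
f(w) = 12/(6 + 2*w) (f(w) = 12/(6 + (w*1 + w)) = 12/(6 + (w + w)) = 12/(6 + 2*w))
(1645 + 38232)*(f(-52) + 36282) = (1645 + 38232)*(6/(3 - 52) + 36282) = 39877*(6/(-49) + 36282) = 39877*(6*(-1/49) + 36282) = 39877*(-6/49 + 36282) = 39877*(1777812/49) = 70893809124/49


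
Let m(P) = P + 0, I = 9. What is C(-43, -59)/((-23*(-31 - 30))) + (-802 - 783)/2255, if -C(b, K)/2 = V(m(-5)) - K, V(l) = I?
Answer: -506087/632753 ≈ -0.79982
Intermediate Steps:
m(P) = P
V(l) = 9
C(b, K) = -18 + 2*K (C(b, K) = -2*(9 - K) = -18 + 2*K)
C(-43, -59)/((-23*(-31 - 30))) + (-802 - 783)/2255 = (-18 + 2*(-59))/((-23*(-31 - 30))) + (-802 - 783)/2255 = (-18 - 118)/((-23*(-61))) - 1585*1/2255 = -136/1403 - 317/451 = -506087/632753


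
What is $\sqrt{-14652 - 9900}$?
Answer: $6 i \sqrt{682} \approx 156.69 i$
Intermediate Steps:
$\sqrt{-14652 - 9900} = \sqrt{-24552} = 6 i \sqrt{682}$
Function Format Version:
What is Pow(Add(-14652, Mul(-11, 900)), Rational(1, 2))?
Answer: Mul(6, I, Pow(682, Rational(1, 2))) ≈ Mul(156.69, I)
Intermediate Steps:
Pow(Add(-14652, Mul(-11, 900)), Rational(1, 2)) = Pow(Add(-14652, -9900), Rational(1, 2)) = Pow(-24552, Rational(1, 2)) = Mul(6, I, Pow(682, Rational(1, 2)))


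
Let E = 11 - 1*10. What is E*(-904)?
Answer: -904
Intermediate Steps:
E = 1 (E = 11 - 10 = 1)
E*(-904) = 1*(-904) = -904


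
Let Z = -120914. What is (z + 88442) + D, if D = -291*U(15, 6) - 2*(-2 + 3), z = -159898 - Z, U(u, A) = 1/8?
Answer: 395357/8 ≈ 49420.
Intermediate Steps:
U(u, A) = ⅛
z = -38984 (z = -159898 - 1*(-120914) = -159898 + 120914 = -38984)
D = -307/8 (D = -291*⅛ - 2*(-2 + 3) = -291/8 - 2*1 = -291/8 - 2 = -307/8 ≈ -38.375)
(z + 88442) + D = (-38984 + 88442) - 307/8 = 49458 - 307/8 = 395357/8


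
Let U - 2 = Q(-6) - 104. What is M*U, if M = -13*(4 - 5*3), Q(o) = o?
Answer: -15444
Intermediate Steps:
U = -108 (U = 2 + (-6 - 104) = 2 - 110 = -108)
M = 143 (M = -13*(4 - 15) = -13*(-11) = 143)
M*U = 143*(-108) = -15444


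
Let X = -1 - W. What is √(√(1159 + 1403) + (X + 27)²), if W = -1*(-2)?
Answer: √(576 + √2562) ≈ 25.032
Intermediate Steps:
W = 2
X = -3 (X = -1 - 1*2 = -1 - 2 = -3)
√(√(1159 + 1403) + (X + 27)²) = √(√(1159 + 1403) + (-3 + 27)²) = √(√2562 + 24²) = √(√2562 + 576) = √(576 + √2562)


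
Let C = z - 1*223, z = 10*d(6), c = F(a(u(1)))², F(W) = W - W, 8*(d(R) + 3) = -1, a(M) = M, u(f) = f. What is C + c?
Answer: -1017/4 ≈ -254.25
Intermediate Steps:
d(R) = -25/8 (d(R) = -3 + (⅛)*(-1) = -3 - ⅛ = -25/8)
F(W) = 0
c = 0 (c = 0² = 0)
z = -125/4 (z = 10*(-25/8) = -125/4 ≈ -31.250)
C = -1017/4 (C = -125/4 - 1*223 = -125/4 - 223 = -1017/4 ≈ -254.25)
C + c = -1017/4 + 0 = -1017/4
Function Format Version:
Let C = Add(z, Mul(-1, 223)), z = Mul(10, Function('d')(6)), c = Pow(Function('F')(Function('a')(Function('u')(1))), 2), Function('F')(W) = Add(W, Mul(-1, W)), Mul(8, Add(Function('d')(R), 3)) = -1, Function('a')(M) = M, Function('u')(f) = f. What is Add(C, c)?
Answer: Rational(-1017, 4) ≈ -254.25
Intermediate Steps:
Function('d')(R) = Rational(-25, 8) (Function('d')(R) = Add(-3, Mul(Rational(1, 8), -1)) = Add(-3, Rational(-1, 8)) = Rational(-25, 8))
Function('F')(W) = 0
c = 0 (c = Pow(0, 2) = 0)
z = Rational(-125, 4) (z = Mul(10, Rational(-25, 8)) = Rational(-125, 4) ≈ -31.250)
C = Rational(-1017, 4) (C = Add(Rational(-125, 4), Mul(-1, 223)) = Add(Rational(-125, 4), -223) = Rational(-1017, 4) ≈ -254.25)
Add(C, c) = Add(Rational(-1017, 4), 0) = Rational(-1017, 4)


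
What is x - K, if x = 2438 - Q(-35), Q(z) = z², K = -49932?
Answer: 51145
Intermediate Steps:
x = 1213 (x = 2438 - 1*(-35)² = 2438 - 1*1225 = 2438 - 1225 = 1213)
x - K = 1213 - 1*(-49932) = 1213 + 49932 = 51145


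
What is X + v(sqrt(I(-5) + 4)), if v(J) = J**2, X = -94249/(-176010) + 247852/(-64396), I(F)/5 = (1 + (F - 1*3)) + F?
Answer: -168069552419/2833584990 ≈ -59.313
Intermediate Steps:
I(F) = -10 + 10*F (I(F) = 5*((1 + (F - 1*3)) + F) = 5*((1 + (F - 3)) + F) = 5*((1 + (-3 + F)) + F) = 5*((-2 + F) + F) = 5*(-2 + 2*F) = -10 + 10*F)
X = -9388792979/2833584990 (X = -94249*(-1/176010) + 247852*(-1/64396) = 94249/176010 - 61963/16099 = -9388792979/2833584990 ≈ -3.3134)
X + v(sqrt(I(-5) + 4)) = -9388792979/2833584990 + (sqrt((-10 + 10*(-5)) + 4))**2 = -9388792979/2833584990 + (sqrt((-10 - 50) + 4))**2 = -9388792979/2833584990 + (sqrt(-60 + 4))**2 = -9388792979/2833584990 + (sqrt(-56))**2 = -9388792979/2833584990 + (2*I*sqrt(14))**2 = -9388792979/2833584990 - 56 = -168069552419/2833584990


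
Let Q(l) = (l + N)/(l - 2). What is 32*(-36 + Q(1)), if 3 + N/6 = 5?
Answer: -1568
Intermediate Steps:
N = 12 (N = -18 + 6*5 = -18 + 30 = 12)
Q(l) = (12 + l)/(-2 + l) (Q(l) = (l + 12)/(l - 2) = (12 + l)/(-2 + l))
32*(-36 + Q(1)) = 32*(-36 + (12 + 1)/(-2 + 1)) = 32*(-36 + 13/(-1)) = 32*(-36 - 1*13) = 32*(-36 - 13) = 32*(-49) = -1568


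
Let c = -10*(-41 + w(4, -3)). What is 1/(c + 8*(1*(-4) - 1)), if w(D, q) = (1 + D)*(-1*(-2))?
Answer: 1/270 ≈ 0.0037037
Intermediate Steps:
w(D, q) = 2 + 2*D (w(D, q) = (1 + D)*2 = 2 + 2*D)
c = 310 (c = -10*(-41 + (2 + 2*4)) = -10*(-41 + (2 + 8)) = -10*(-41 + 10) = -10*(-31) = 310)
1/(c + 8*(1*(-4) - 1)) = 1/(310 + 8*(1*(-4) - 1)) = 1/(310 + 8*(-4 - 1)) = 1/(310 + 8*(-5)) = 1/(310 - 40) = 1/270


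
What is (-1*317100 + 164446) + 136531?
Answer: -16123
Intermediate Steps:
(-1*317100 + 164446) + 136531 = (-317100 + 164446) + 136531 = -152654 + 136531 = -16123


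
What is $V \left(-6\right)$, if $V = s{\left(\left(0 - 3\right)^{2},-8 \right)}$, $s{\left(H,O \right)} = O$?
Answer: $48$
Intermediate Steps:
$V = -8$
$V \left(-6\right) = \left(-8\right) \left(-6\right) = 48$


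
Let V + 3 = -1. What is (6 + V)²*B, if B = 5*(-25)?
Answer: -500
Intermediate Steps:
V = -4 (V = -3 - 1 = -4)
B = -125
(6 + V)²*B = (6 - 4)²*(-125) = 2²*(-125) = 4*(-125) = -500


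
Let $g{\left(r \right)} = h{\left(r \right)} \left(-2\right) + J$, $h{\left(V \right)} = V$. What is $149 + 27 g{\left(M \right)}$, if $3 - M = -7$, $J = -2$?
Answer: $-445$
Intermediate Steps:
$M = 10$ ($M = 3 - -7 = 3 + 7 = 10$)
$g{\left(r \right)} = -2 - 2 r$ ($g{\left(r \right)} = r \left(-2\right) - 2 = - 2 r - 2 = -2 - 2 r$)
$149 + 27 g{\left(M \right)} = 149 + 27 \left(-2 - 20\right) = 149 + 27 \left(-22\right) = 149 - 594 = -445$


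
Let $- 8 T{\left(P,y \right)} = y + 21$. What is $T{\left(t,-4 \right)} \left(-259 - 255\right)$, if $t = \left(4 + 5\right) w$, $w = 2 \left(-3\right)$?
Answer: $\frac{4369}{4} \approx 1092.3$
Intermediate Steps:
$w = -6$
$t = -54$ ($t = \left(4 + 5\right) \left(-6\right) = 9 \left(-6\right) = -54$)
$T{\left(P,y \right)} = - \frac{21}{8} - \frac{y}{8}$ ($T{\left(P,y \right)} = - \frac{y + 21}{8} = - \frac{21 + y}{8} = - \frac{21}{8} - \frac{y}{8}$)
$T{\left(t,-4 \right)} \left(-259 - 255\right) = \left(- \frac{21}{8} - - \frac{1}{2}\right) \left(-259 - 255\right) = \left(- \frac{21}{8} + \frac{1}{2}\right) \left(-514\right) = \left(- \frac{17}{8}\right) \left(-514\right) = \frac{4369}{4}$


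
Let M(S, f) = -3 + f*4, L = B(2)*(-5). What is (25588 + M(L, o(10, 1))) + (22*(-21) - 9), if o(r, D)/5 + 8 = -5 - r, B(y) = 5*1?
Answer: 24654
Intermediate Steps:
B(y) = 5
o(r, D) = -65 - 5*r (o(r, D) = -40 + 5*(-5 - r) = -40 + (-25 - 5*r) = -65 - 5*r)
L = -25 (L = 5*(-5) = -25)
M(S, f) = -3 + 4*f
(25588 + M(L, o(10, 1))) + (22*(-21) - 9) = (25588 + (-3 + 4*(-65 - 5*10))) + (22*(-21) - 9) = (25588 + (-3 + 4*(-65 - 50))) + (-462 - 9) = (25588 + (-3 + 4*(-115))) - 471 = (25588 + (-3 - 460)) - 471 = (25588 - 463) - 471 = 25125 - 471 = 24654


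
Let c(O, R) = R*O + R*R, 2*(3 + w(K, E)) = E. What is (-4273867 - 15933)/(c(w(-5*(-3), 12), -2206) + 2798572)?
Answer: -428980/765839 ≈ -0.56014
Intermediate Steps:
w(K, E) = -3 + E/2
c(O, R) = R² + O*R (c(O, R) = O*R + R² = R² + O*R)
(-4273867 - 15933)/(c(w(-5*(-3), 12), -2206) + 2798572) = (-4273867 - 15933)/(-2206*((-3 + (½)*12) - 2206) + 2798572) = -4289800/(-2206*((-3 + 6) - 2206) + 2798572) = -4289800/(-2206*(3 - 2206) + 2798572) = -4289800/(-2206*(-2203) + 2798572) = -4289800/(4859818 + 2798572) = -4289800/7658390 = -4289800*1/7658390 = -428980/765839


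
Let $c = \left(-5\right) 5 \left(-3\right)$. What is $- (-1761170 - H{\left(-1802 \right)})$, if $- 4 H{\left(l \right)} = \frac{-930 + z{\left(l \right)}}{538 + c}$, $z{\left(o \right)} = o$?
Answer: $\frac{1079597893}{613} \approx 1.7612 \cdot 10^{6}$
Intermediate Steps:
$c = 75$ ($c = \left(-25\right) \left(-3\right) = 75$)
$H{\left(l \right)} = \frac{465}{1226} - \frac{l}{2452}$ ($H{\left(l \right)} = - \frac{\left(-930 + l\right) \frac{1}{538 + 75}}{4} = - \frac{\left(-930 + l\right) \frac{1}{613}}{4} = - \frac{- \frac{930}{613} + \frac{l}{613}}{4} = \frac{465}{1226} - \frac{l}{2452}$)
$- (-1761170 - H{\left(-1802 \right)}) = - (-1761170 - \left(\frac{465}{1226} - - \frac{901}{1226}\right)) = - (-1761170 - \left(\frac{465}{1226} + \frac{901}{1226}\right)) = - (-1761170 - \frac{683}{613}) = \left(-1\right) \left(- \frac{1079597893}{613}\right) = \frac{1079597893}{613}$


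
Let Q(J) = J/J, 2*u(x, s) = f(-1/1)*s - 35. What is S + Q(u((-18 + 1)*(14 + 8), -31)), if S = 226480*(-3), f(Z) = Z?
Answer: -679439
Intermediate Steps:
S = -679440
u(x, s) = -35/2 - s/2 (u(x, s) = ((-1/1)*s - 35)/2 = ((-1*1)*s - 35)/2 = (-s - 35)/2 = (-35 - s)/2 = -35/2 - s/2)
Q(J) = 1
S + Q(u((-18 + 1)*(14 + 8), -31)) = -679440 + 1 = -679439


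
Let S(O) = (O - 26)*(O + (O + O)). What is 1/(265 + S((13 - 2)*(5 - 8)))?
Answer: 1/6106 ≈ 0.00016377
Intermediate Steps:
S(O) = 3*O*(-26 + O) (S(O) = (-26 + O)*(O + 2*O) = (-26 + O)*(3*O) = 3*O*(-26 + O))
1/(265 + S((13 - 2)*(5 - 8))) = 1/(265 + 3*((13 - 2)*(5 - 8))*(-26 + (13 - 2)*(5 - 8))) = 1/(265 + 3*(11*(-3))*(-26 + 11*(-3))) = 1/(265 + 3*(-33)*(-26 - 33)) = 1/(265 + 3*(-33)*(-59)) = 1/(265 + 5841) = 1/6106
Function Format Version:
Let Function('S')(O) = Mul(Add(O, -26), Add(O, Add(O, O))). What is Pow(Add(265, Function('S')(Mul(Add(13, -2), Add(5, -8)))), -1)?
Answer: Rational(1, 6106) ≈ 0.00016377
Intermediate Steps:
Function('S')(O) = Mul(3, O, Add(-26, O)) (Function('S')(O) = Mul(Add(-26, O), Add(O, Mul(2, O))) = Mul(Add(-26, O), Mul(3, O)) = Mul(3, O, Add(-26, O)))
Pow(Add(265, Function('S')(Mul(Add(13, -2), Add(5, -8)))), -1) = Pow(Add(265, Mul(3, Mul(Add(13, -2), Add(5, -8)), Add(-26, Mul(Add(13, -2), Add(5, -8))))), -1) = Pow(Add(265, Mul(3, Mul(11, -3), Add(-26, Mul(11, -3)))), -1) = Pow(Add(265, Mul(3, -33, Add(-26, -33))), -1) = Pow(Add(265, Mul(3, -33, -59)), -1) = Pow(Add(265, 5841), -1) = Pow(6106, -1) = Rational(1, 6106)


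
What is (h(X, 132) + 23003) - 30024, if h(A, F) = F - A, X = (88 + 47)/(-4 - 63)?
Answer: -461428/67 ≈ -6887.0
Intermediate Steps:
X = -135/67 (X = 135/(-67) = 135*(-1/67) = -135/67 ≈ -2.0149)
(h(X, 132) + 23003) - 30024 = ((132 - 1*(-135/67)) + 23003) - 30024 = ((132 + 135/67) + 23003) - 30024 = (8979/67 + 23003) - 30024 = 1550180/67 - 30024 = -461428/67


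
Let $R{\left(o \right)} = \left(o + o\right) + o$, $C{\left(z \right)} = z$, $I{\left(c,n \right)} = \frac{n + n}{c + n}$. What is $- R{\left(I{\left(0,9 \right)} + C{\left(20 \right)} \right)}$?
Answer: $-66$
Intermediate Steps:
$I{\left(c,n \right)} = \frac{2 n}{c + n}$
$R{\left(o \right)} = 3 o$ ($R{\left(o \right)} = 2 o + o = 3 o$)
$- R{\left(I{\left(0,9 \right)} + C{\left(20 \right)} \right)} = - 3 \left(2 \cdot 9 \frac{1}{0 + 9} + 20\right) = - 3 \left(2 \cdot 9 \cdot \frac{1}{9} + 20\right) = - 3 \left(2 + 20\right) = - 3 \cdot 22 = \left(-1\right) 66 = -66$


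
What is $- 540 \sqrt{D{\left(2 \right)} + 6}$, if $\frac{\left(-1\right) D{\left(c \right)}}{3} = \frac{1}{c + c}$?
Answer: $- 270 \sqrt{21} \approx -1237.3$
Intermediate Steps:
$D{\left(c \right)} = - \frac{3}{2 c}$ ($D{\left(c \right)} = - \frac{3}{c + c} = - \frac{3}{2 c}$)
$- 540 \sqrt{D{\left(2 \right)} + 6} = - 540 \sqrt{- \frac{3}{2 \cdot 2} + 6} = - 540 \sqrt{\left(- \frac{3}{2}\right) \frac{1}{2} + 6} = - 540 \sqrt{- \frac{3}{4} + 6} = - 540 \sqrt{\frac{21}{4}} = - 540 \frac{\sqrt{21}}{2} = - 270 \sqrt{21}$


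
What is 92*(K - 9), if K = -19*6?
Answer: -11316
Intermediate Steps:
K = -114
92*(K - 9) = 92*(-114 - 9) = 92*(-123) = -11316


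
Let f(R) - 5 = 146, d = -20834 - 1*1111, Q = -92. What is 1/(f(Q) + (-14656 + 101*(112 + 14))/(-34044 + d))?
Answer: 55989/8456269 ≈ 0.0066210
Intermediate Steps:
d = -21945 (d = -20834 - 1111 = -21945)
f(R) = 151 (f(R) = 5 + 146 = 151)
1/(f(Q) + (-14656 + 101*(112 + 14))/(-34044 + d)) = 1/(151 + (-14656 + 101*(112 + 14))/(-34044 - 21945)) = 1/(151 + (-14656 + 101*126)/(-55989)) = 1/(151 + (-14656 + 12726)*(-1/55989)) = 1/(151 - 1930*(-1/55989)) = 1/(151 + 1930/55989) = 1/(8456269/55989) = 55989/8456269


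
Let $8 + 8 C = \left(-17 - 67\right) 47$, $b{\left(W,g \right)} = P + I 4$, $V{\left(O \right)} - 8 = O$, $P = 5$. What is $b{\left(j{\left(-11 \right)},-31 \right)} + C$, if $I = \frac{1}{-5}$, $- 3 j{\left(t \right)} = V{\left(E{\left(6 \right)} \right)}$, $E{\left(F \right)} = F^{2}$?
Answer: $- \frac{4903}{10} \approx -490.3$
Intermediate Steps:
$V{\left(O \right)} = 8 + O$
$j{\left(t \right)} = - \frac{44}{3}$ ($j{\left(t \right)} = - \frac{8 + 6^{2}}{3} = - \frac{8 + 36}{3} = \left(- \frac{1}{3}\right) 44 = - \frac{44}{3}$)
$I = - \frac{1}{5} \approx -0.2$
$b{\left(W,g \right)} = \frac{21}{5}$ ($b{\left(W,g \right)} = 5 - \frac{4}{5} = \frac{21}{5}$)
$C = - \frac{989}{2}$ ($C = -1 + \frac{\left(-17 - 67\right) 47}{8} = -1 + \frac{\left(-84\right) 47}{8} = -1 + \frac{1}{8} \left(-3948\right) = -1 - \frac{987}{2} = - \frac{989}{2} \approx -494.5$)
$b{\left(j{\left(-11 \right)},-31 \right)} + C = \frac{21}{5} - \frac{989}{2} = - \frac{4903}{10}$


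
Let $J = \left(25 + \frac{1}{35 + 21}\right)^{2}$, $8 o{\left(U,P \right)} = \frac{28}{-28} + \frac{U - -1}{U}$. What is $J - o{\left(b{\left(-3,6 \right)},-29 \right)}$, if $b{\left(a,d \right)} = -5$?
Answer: $\frac{9814397}{15680} \approx 625.92$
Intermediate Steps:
$o{\left(U,P \right)} = - \frac{1}{8} + \frac{1 + U}{8 U}$ ($o{\left(U,P \right)} = \frac{\frac{28}{-28} + \frac{U - -1}{U}}{8} = \frac{28 \left(- \frac{1}{28}\right) + \frac{U + 1}{U}}{8} = \frac{-1 + \frac{1 + U}{U}}{8} = - \frac{1}{8} + \frac{1 + U}{8 U}$)
$J = \frac{1962801}{3136}$ ($J = \left(25 + \frac{1}{56}\right)^{2} = \left(\frac{1401}{56}\right)^{2} = \frac{1962801}{3136} \approx 625.89$)
$J - o{\left(b{\left(-3,6 \right)},-29 \right)} = \frac{1962801}{3136} - \frac{1}{8 \left(-5\right)} = \frac{1962801}{3136} - \frac{1}{8} \left(- \frac{1}{5}\right) = \frac{1962801}{3136} - - \frac{1}{40} = \frac{1962801}{3136} + \frac{1}{40} = \frac{9814397}{15680}$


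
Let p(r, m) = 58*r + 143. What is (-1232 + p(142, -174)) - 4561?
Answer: 2586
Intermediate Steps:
p(r, m) = 143 + 58*r
(-1232 + p(142, -174)) - 4561 = (-1232 + (143 + 58*142)) - 4561 = (-1232 + (143 + 8236)) - 4561 = (-1232 + 8379) - 4561 = 7147 - 4561 = 2586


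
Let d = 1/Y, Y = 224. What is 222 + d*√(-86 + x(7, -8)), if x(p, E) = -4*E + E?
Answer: 222 + I*√62/224 ≈ 222.0 + 0.035152*I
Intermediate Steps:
x(p, E) = -3*E
d = 1/224 ≈ 0.0044643
222 + d*√(-86 + x(7, -8)) = 222 + √(-86 - 3*(-8))/224 = 222 + √(-86 + 24)/224 = 222 + √(-62)/224 = 222 + (I*√62)/224 = 222 + I*√62/224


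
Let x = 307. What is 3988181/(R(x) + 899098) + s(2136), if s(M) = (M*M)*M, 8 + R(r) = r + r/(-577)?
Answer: 5057439964948325909/518951762 ≈ 9.7455e+9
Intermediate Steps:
R(r) = -8 + 576*r/577 (R(r) = -8 + (r + r/(-577)) = -8 + (r + r*(-1/577)) = -8 + (r - r/577) = -8 + 576*r/577)
s(M) = M³ (s(M) = M²*M = M³)
3988181/(R(x) + 899098) + s(2136) = 3988181/((-8 + (576/577)*307) + 899098) + 2136³ = 3988181/((-8 + 176832/577) + 899098) + 9745491456 = 3988181/(172216/577 + 899098) + 9745491456 = 3988181/(518951762/577) + 9745491456 = 3988181*(577/518951762) + 9745491456 = 2301180437/518951762 + 9745491456 = 5057439964948325909/518951762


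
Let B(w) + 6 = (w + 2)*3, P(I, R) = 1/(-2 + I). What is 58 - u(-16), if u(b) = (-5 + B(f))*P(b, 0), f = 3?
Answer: 524/9 ≈ 58.222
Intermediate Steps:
B(w) = 3*w (B(w) = -6 + (w + 2)*3 = -6 + (2 + w)*3 = -6 + (6 + 3*w) = 3*w)
u(b) = 4/(-2 + b) (u(b) = (-5 + 3*3)/(-2 + b) = (-5 + 9)/(-2 + b) = 4/(-2 + b))
58 - u(-16) = 58 - 4/(-2 - 16) = 58 - 4/(-18) = 58 - 4*(-1)/18 = 58 - 1*(-2/9) = 58 + 2/9 = 524/9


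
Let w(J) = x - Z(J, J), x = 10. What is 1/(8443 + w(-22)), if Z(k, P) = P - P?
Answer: 1/8453 ≈ 0.00011830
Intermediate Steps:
Z(k, P) = 0
w(J) = 10 (w(J) = 10 - 1*0 = 10 + 0 = 10)
1/(8443 + w(-22)) = 1/(8443 + 10) = 1/8453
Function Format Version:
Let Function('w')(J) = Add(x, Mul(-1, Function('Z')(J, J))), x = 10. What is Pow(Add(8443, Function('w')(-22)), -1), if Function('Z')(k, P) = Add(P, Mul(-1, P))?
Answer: Rational(1, 8453) ≈ 0.00011830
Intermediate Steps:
Function('Z')(k, P) = 0
Function('w')(J) = 10 (Function('w')(J) = Add(10, Mul(-1, 0)) = Add(10, 0) = 10)
Pow(Add(8443, Function('w')(-22)), -1) = Pow(Add(8443, 10), -1) = Pow(8453, -1) = Rational(1, 8453)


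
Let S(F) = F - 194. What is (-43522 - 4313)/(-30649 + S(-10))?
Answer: 47835/30853 ≈ 1.5504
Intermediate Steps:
S(F) = -194 + F
(-43522 - 4313)/(-30649 + S(-10)) = (-43522 - 4313)/(-30649 + (-194 - 10)) = -47835/(-30649 - 204) = -47835/(-30853) = -47835*(-1/30853) = 47835/30853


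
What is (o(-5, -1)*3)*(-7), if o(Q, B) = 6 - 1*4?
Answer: -42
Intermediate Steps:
o(Q, B) = 2 (o(Q, B) = 6 - 4 = 2)
(o(-5, -1)*3)*(-7) = (2*3)*(-7) = 6*(-7) = -42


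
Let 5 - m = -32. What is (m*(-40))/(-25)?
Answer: 296/5 ≈ 59.200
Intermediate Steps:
m = 37 (m = 5 - 1*(-32) = 5 + 32 = 37)
(m*(-40))/(-25) = (37*(-40))/(-25) = -1480*(-1/25) = 296/5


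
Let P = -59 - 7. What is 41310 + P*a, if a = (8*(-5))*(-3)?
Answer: 33390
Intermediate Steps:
P = -66
a = 120 (a = -40*(-3) = 120)
41310 + P*a = 41310 - 66*120 = 41310 - 7920 = 33390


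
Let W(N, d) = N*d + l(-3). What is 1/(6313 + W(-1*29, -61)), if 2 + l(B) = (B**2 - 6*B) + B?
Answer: 1/8104 ≈ 0.00012340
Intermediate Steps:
l(B) = -2 + B**2 - 5*B (l(B) = -2 + ((B**2 - 6*B) + B) = -2 + (B**2 - 5*B) = -2 + B**2 - 5*B)
W(N, d) = 22 + N*d (W(N, d) = N*d + (-2 + (-3)**2 - 5*(-3)) = N*d + (-2 + 9 + 15) = N*d + 22 = 22 + N*d)
1/(6313 + W(-1*29, -61)) = 1/(6313 + (22 - 1*29*(-61))) = 1/(6313 + (22 - 29*(-61))) = 1/(6313 + (22 + 1769)) = 1/(6313 + 1791) = 1/8104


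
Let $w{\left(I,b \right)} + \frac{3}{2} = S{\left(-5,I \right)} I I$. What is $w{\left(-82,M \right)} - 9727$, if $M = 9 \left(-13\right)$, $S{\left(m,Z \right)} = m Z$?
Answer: $\frac{5494223}{2} \approx 2.7471 \cdot 10^{6}$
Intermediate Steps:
$S{\left(m,Z \right)} = Z m$
$M = -117$
$w{\left(I,b \right)} = - \frac{3}{2} - 5 I^{3}$ ($w{\left(I,b \right)} = - \frac{3}{2} + I \left(-5\right) I I = - \frac{3}{2} + - 5 I I I = - \frac{3}{2} + - 5 I^{2} I = - \frac{3}{2} - 5 I^{3}$)
$w{\left(-82,M \right)} - 9727 = \left(- \frac{3}{2} - 5 \left(-82\right)^{3}\right) - 9727 = \left(- \frac{3}{2} - -2756840\right) - 9727 = \left(- \frac{3}{2} + 2756840\right) - 9727 = \frac{5513677}{2} - 9727 = \frac{5494223}{2}$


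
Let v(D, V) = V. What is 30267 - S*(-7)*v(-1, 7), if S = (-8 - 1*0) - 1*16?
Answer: 29091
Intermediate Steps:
S = -24 (S = (-8 + 0) - 16 = -8 - 16 = -24)
30267 - S*(-7)*v(-1, 7) = 30267 - (-24*(-7))*7 = 30267 - 168*7 = 30267 - 1*1176 = 30267 - 1176 = 29091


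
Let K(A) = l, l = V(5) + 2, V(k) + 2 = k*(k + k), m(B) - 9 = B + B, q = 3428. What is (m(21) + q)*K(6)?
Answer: 173950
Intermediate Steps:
m(B) = 9 + 2*B (m(B) = 9 + (B + B) = 9 + 2*B)
V(k) = -2 + 2*k² (V(k) = -2 + k*(k + k) = -2 + k*(2*k) = -2 + 2*k²)
l = 50 (l = (-2 + 2*5²) + 2 = (-2 + 2*25) + 2 = (-2 + 50) + 2 = 48 + 2 = 50)
K(A) = 50
(m(21) + q)*K(6) = ((9 + 2*21) + 3428)*50 = ((9 + 42) + 3428)*50 = (51 + 3428)*50 = 3479*50 = 173950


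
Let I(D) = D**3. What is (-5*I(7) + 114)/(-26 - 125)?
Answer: 1601/151 ≈ 10.603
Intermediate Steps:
(-5*I(7) + 114)/(-26 - 125) = (-5*7**3 + 114)/(-26 - 125) = (-5*343 + 114)/(-151) = (-1715 + 114)*(-1/151) = -1601*(-1/151) = 1601/151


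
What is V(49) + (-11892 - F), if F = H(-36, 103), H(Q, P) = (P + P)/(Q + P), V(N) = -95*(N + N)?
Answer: -1420740/67 ≈ -21205.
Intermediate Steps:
V(N) = -190*N
H(Q, P) = 2*P/(P + Q) (H(Q, P) = (2*P)/(P + Q) = 2*P/(P + Q))
F = 206/67 (F = 2*103/(103 - 36) = 2*103/67 = 2*103*(1/67) = 206/67 ≈ 3.0746)
V(49) + (-11892 - F) = -190*49 + (-11892 - 1*206/67) = -9310 + (-11892 - 206/67) = -9310 - 796970/67 = -1420740/67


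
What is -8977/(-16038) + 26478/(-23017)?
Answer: -218030555/369146646 ≈ -0.59063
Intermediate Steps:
-8977/(-16038) + 26478/(-23017) = -8977*(-1/16038) + 26478*(-1/23017) = 8977/16038 - 26478/23017 = -218030555/369146646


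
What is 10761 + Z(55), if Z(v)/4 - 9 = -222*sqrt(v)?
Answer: 10797 - 888*sqrt(55) ≈ 4211.4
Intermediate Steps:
Z(v) = 36 - 888*sqrt(v) (Z(v) = 36 + 4*(-222*sqrt(v)) = 36 - 888*sqrt(v))
10761 + Z(55) = 10761 + (36 - 888*sqrt(55)) = 10797 - 888*sqrt(55)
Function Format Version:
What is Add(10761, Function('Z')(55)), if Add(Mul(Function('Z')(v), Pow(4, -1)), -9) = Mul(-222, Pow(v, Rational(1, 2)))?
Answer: Add(10797, Mul(-888, Pow(55, Rational(1, 2)))) ≈ 4211.4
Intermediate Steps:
Function('Z')(v) = Add(36, Mul(-888, Pow(v, Rational(1, 2)))) (Function('Z')(v) = Add(36, Mul(4, Mul(-222, Pow(v, Rational(1, 2))))) = Add(36, Mul(-888, Pow(v, Rational(1, 2)))))
Add(10761, Function('Z')(55)) = Add(10761, Add(36, Mul(-888, Pow(55, Rational(1, 2))))) = Add(10797, Mul(-888, Pow(55, Rational(1, 2))))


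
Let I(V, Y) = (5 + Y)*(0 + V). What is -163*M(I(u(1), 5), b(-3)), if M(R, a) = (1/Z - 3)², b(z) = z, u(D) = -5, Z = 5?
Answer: -31948/25 ≈ -1277.9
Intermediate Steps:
I(V, Y) = V*(5 + Y) (I(V, Y) = (5 + Y)*V = V*(5 + Y))
M(R, a) = 196/25 (M(R, a) = (1/5 - 3)² = (⅕ - 3)² = (-14/5)² = 196/25)
-163*M(I(u(1), 5), b(-3)) = -163*196/25 = -31948/25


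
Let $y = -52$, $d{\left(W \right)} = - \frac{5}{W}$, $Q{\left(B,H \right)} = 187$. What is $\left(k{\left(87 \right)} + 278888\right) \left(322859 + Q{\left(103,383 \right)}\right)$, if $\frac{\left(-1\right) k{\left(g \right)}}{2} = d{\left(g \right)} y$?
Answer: $\frac{2612659937952}{29} \approx 9.0092 \cdot 10^{10}$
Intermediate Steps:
$k{\left(g \right)} = - \frac{520}{g}$ ($k{\left(g \right)} = - 2 - \frac{5}{g} \left(-52\right) = - 2 \frac{260}{g} = - \frac{520}{g}$)
$\left(k{\left(87 \right)} + 278888\right) \left(322859 + Q{\left(103,383 \right)}\right) = \left(- \frac{520}{87} + 278888\right) \left(322859 + 187\right) = \left(\left(-520\right) \frac{1}{87} + 278888\right) 323046 = \left(- \frac{520}{87} + 278888\right) 323046 = \frac{24262736}{87} \cdot 323046 = \frac{2612659937952}{29}$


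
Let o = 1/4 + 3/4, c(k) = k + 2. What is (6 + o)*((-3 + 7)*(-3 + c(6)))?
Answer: 140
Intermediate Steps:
c(k) = 2 + k
o = 1 (o = 1*(¼) + 3*(¼) = ¼ + ¾ = 1)
(6 + o)*((-3 + 7)*(-3 + c(6))) = (6 + 1)*((-3 + 7)*(-3 + (2 + 6))) = 7*(4*(-3 + 8)) = 7*(4*5) = 7*20 = 140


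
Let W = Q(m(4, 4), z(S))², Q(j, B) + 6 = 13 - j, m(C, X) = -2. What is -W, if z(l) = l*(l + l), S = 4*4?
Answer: -81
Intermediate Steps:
S = 16
z(l) = 2*l² (z(l) = l*(2*l) = 2*l²)
Q(j, B) = 7 - j (Q(j, B) = -6 + (13 - j) = 7 - j)
W = 81 (W = (7 - 1*(-2))² = (7 + 2)² = 9² = 81)
-W = -1*81 = -81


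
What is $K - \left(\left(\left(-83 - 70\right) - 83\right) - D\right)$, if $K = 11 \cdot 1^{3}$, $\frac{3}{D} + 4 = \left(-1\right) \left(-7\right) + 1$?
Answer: $\frac{991}{4} \approx 247.75$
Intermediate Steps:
$D = \frac{3}{4}$ ($D = \frac{3}{-4 + \left(\left(-1\right) \left(-7\right) + 1\right)} = \frac{3}{-4 + \left(7 + 1\right)} = \frac{3}{-4 + 8} = \frac{3}{4} \approx 0.75$)
$K = 11$ ($K = 11 \cdot 1 = 11$)
$K - \left(\left(\left(-83 - 70\right) - 83\right) - D\right) = 11 - \left(\left(\left(-83 - 70\right) - 83\right) - \frac{3}{4}\right) = 11 - \left(\left(-153 - 83\right) - \frac{3}{4}\right) = 11 - \left(-236 - \frac{3}{4}\right) = 11 - - \frac{947}{4} = 11 + \frac{947}{4} = \frac{991}{4}$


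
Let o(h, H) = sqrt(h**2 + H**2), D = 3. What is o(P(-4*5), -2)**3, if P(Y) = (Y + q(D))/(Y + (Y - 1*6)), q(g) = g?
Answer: 8753*sqrt(8753)/97336 ≈ 8.4132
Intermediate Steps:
P(Y) = (3 + Y)/(-6 + 2*Y) (P(Y) = (Y + 3)/(Y + (Y - 1*6)) = (3 + Y)/(Y + (Y - 6)) = (3 + Y)/(Y + (-6 + Y)) = (3 + Y)/(-6 + 2*Y))
o(h, H) = sqrt(H**2 + h**2)
o(P(-4*5), -2)**3 = (sqrt((-2)**2 + ((3 - 4*5)/(2*(-3 - 4*5)))**2))**3 = (sqrt(4 + ((3 - 20)/(2*(-3 - 20)))**2))**3 = (sqrt(4 + ((1/2)*(-17)/(-23))**2))**3 = (sqrt(4 + ((1/2)*(-1/23)*(-17))**2))**3 = (sqrt(4 + (17/46)**2))**3 = (sqrt(4 + 289/2116))**3 = (sqrt(8753/2116))**3 = (sqrt(8753)/46)**3 = 8753*sqrt(8753)/97336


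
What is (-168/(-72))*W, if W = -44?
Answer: -308/3 ≈ -102.67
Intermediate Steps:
(-168/(-72))*W = -168/(-72)*(-44) = -168*(-1)/72*(-44) = -2*(-7/6)*(-44) = (7/3)*(-44) = -308/3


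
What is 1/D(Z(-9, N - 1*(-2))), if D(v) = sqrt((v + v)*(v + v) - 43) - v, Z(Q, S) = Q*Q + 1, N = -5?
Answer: 82/20129 + sqrt(26853)/20129 ≈ 0.012215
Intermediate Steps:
Z(Q, S) = 1 + Q**2 (Z(Q, S) = Q**2 + 1 = 1 + Q**2)
D(v) = sqrt(-43 + 4*v**2) - v (D(v) = sqrt((2*v)*(2*v) - 43) - v = sqrt(4*v**2 - 43) - v = sqrt(-43 + 4*v**2) - v)
1/D(Z(-9, N - 1*(-2))) = 1/(sqrt(-43 + 4*(1 + (-9)**2)**2) - (1 + (-9)**2)) = 1/(sqrt(-43 + 4*(1 + 81)**2) - (1 + 81)) = 1/(sqrt(-43 + 4*82**2) - 1*82) = 1/(sqrt(-43 + 4*6724) - 82) = 1/(sqrt(-43 + 26896) - 82) = 1/(sqrt(26853) - 82) = 1/(-82 + sqrt(26853))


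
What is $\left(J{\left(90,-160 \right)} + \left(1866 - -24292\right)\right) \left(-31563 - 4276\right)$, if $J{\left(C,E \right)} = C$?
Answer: $-940702072$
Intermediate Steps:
$\left(J{\left(90,-160 \right)} + \left(1866 - -24292\right)\right) \left(-31563 - 4276\right) = \left(90 + \left(1866 - -24292\right)\right) \left(-31563 - 4276\right) = \left(90 + \left(1866 + 24292\right)\right) \left(-35839\right) = \left(90 + 26158\right) \left(-35839\right) = 26248 \left(-35839\right) = -940702072$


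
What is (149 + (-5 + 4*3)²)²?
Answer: 39204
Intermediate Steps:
(149 + (-5 + 4*3)²)² = (149 + (-5 + 12)²)² = (149 + 7²)² = (149 + 49)² = 198² = 39204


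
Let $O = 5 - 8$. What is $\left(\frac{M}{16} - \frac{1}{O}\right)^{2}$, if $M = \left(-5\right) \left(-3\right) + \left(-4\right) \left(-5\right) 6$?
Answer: $\frac{177241}{2304} \approx 76.927$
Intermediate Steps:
$O = -3$ ($O = 5 - 8 = -3$)
$M = 135$ ($M = 15 + 20 \cdot 6 = 15 + 120 = 135$)
$\left(\frac{M}{16} - \frac{1}{O}\right)^{2} = \left(\frac{135}{16} - \frac{1}{-3}\right)^{2} = \left(135 \cdot \frac{1}{16} - - \frac{1}{3}\right)^{2} = \left(\frac{135}{16} + \frac{1}{3}\right)^{2} = \left(\frac{421}{48}\right)^{2} = \frac{177241}{2304}$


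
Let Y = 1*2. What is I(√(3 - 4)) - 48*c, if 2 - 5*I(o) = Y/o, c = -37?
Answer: 8882/5 + 2*I/5 ≈ 1776.4 + 0.4*I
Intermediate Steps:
Y = 2
I(o) = ⅖ - 2/(5*o)
I(√(3 - 4)) - 48*c = 2*(-1 + √(3 - 4))/(5*(√(3 - 4))) - 48*(-37) = 2*(-1 + √(-1))/(5*(√(-1))) + 1776 = 2*(-1 + I)/(5*I) + 1776 = 2*(-I)*(-1 + I)/5 + 1776 = -2*I*(-1 + I)/5 + 1776 = 1776 - 2*I*(-1 + I)/5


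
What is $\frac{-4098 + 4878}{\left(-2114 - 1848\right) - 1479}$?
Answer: $- \frac{780}{5441} \approx -0.14336$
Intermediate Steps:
$\frac{-4098 + 4878}{\left(-2114 - 1848\right) - 1479} = \frac{780}{\left(-2114 - 1848\right) - 1479} = \frac{780}{-3962 - 1479} = \frac{780}{-5441} = 780 \left(- \frac{1}{5441}\right) = - \frac{780}{5441}$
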